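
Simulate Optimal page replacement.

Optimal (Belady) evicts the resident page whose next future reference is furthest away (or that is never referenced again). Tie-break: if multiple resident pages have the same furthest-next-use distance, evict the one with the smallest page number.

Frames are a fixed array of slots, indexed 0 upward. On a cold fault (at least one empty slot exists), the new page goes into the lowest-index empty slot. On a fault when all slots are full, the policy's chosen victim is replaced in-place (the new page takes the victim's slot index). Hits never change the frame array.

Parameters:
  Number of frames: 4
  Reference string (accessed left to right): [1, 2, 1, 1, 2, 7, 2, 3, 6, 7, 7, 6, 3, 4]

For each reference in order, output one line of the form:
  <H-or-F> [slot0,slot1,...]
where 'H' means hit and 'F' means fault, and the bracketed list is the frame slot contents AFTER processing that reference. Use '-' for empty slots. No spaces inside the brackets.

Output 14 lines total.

F [1,-,-,-]
F [1,2,-,-]
H [1,2,-,-]
H [1,2,-,-]
H [1,2,-,-]
F [1,2,7,-]
H [1,2,7,-]
F [1,2,7,3]
F [6,2,7,3]
H [6,2,7,3]
H [6,2,7,3]
H [6,2,7,3]
H [6,2,7,3]
F [6,4,7,3]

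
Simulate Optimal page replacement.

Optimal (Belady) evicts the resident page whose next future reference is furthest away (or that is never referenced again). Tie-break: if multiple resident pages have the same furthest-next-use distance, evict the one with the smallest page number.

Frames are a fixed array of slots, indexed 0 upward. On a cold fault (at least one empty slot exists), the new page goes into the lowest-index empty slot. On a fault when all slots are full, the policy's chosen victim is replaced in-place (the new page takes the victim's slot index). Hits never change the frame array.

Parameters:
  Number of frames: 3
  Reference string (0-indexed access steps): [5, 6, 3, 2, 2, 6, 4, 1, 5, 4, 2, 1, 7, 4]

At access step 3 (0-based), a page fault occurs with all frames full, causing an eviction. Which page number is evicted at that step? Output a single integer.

Step 0: ref 5 -> FAULT, frames=[5,-,-]
Step 1: ref 6 -> FAULT, frames=[5,6,-]
Step 2: ref 3 -> FAULT, frames=[5,6,3]
Step 3: ref 2 -> FAULT, evict 3, frames=[5,6,2]
At step 3: evicted page 3

Answer: 3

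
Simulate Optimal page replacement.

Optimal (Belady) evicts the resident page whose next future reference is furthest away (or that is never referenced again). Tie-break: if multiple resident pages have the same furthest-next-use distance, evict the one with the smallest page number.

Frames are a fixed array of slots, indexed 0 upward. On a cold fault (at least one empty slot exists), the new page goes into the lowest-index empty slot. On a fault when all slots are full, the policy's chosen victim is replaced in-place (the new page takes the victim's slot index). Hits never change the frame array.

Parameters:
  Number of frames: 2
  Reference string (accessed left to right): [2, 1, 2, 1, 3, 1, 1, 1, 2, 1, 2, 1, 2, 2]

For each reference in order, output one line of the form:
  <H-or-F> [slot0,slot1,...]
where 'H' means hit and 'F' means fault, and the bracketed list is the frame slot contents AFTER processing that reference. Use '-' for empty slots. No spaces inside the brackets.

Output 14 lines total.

F [2,-]
F [2,1]
H [2,1]
H [2,1]
F [3,1]
H [3,1]
H [3,1]
H [3,1]
F [2,1]
H [2,1]
H [2,1]
H [2,1]
H [2,1]
H [2,1]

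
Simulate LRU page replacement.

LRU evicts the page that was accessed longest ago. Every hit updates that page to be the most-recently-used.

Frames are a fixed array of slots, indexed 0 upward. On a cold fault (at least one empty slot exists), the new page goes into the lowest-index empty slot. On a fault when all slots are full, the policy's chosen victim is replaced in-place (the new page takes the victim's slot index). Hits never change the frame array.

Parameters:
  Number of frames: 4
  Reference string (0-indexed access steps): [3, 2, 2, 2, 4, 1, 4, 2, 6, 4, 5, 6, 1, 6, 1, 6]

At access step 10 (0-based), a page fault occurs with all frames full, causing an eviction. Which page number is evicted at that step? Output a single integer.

Step 0: ref 3 -> FAULT, frames=[3,-,-,-]
Step 1: ref 2 -> FAULT, frames=[3,2,-,-]
Step 2: ref 2 -> HIT, frames=[3,2,-,-]
Step 3: ref 2 -> HIT, frames=[3,2,-,-]
Step 4: ref 4 -> FAULT, frames=[3,2,4,-]
Step 5: ref 1 -> FAULT, frames=[3,2,4,1]
Step 6: ref 4 -> HIT, frames=[3,2,4,1]
Step 7: ref 2 -> HIT, frames=[3,2,4,1]
Step 8: ref 6 -> FAULT, evict 3, frames=[6,2,4,1]
Step 9: ref 4 -> HIT, frames=[6,2,4,1]
Step 10: ref 5 -> FAULT, evict 1, frames=[6,2,4,5]
At step 10: evicted page 1

Answer: 1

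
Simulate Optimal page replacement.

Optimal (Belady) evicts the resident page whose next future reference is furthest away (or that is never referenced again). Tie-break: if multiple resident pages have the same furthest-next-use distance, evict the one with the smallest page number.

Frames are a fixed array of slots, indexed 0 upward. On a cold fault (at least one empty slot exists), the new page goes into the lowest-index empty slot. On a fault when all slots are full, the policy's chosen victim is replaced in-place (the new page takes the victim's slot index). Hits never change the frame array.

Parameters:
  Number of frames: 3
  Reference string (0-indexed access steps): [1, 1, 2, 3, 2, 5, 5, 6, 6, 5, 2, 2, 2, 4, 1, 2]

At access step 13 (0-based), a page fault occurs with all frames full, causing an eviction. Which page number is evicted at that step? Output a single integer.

Step 0: ref 1 -> FAULT, frames=[1,-,-]
Step 1: ref 1 -> HIT, frames=[1,-,-]
Step 2: ref 2 -> FAULT, frames=[1,2,-]
Step 3: ref 3 -> FAULT, frames=[1,2,3]
Step 4: ref 2 -> HIT, frames=[1,2,3]
Step 5: ref 5 -> FAULT, evict 3, frames=[1,2,5]
Step 6: ref 5 -> HIT, frames=[1,2,5]
Step 7: ref 6 -> FAULT, evict 1, frames=[6,2,5]
Step 8: ref 6 -> HIT, frames=[6,2,5]
Step 9: ref 5 -> HIT, frames=[6,2,5]
Step 10: ref 2 -> HIT, frames=[6,2,5]
Step 11: ref 2 -> HIT, frames=[6,2,5]
Step 12: ref 2 -> HIT, frames=[6,2,5]
Step 13: ref 4 -> FAULT, evict 5, frames=[6,2,4]
At step 13: evicted page 5

Answer: 5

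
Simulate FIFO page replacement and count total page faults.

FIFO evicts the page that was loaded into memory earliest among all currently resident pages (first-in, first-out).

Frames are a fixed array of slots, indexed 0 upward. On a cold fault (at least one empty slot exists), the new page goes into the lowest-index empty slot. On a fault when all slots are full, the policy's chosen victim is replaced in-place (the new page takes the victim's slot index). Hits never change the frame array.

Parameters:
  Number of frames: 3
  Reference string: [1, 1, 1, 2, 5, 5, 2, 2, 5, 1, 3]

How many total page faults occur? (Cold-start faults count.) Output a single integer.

Answer: 4

Derivation:
Step 0: ref 1 → FAULT, frames=[1,-,-]
Step 1: ref 1 → HIT, frames=[1,-,-]
Step 2: ref 1 → HIT, frames=[1,-,-]
Step 3: ref 2 → FAULT, frames=[1,2,-]
Step 4: ref 5 → FAULT, frames=[1,2,5]
Step 5: ref 5 → HIT, frames=[1,2,5]
Step 6: ref 2 → HIT, frames=[1,2,5]
Step 7: ref 2 → HIT, frames=[1,2,5]
Step 8: ref 5 → HIT, frames=[1,2,5]
Step 9: ref 1 → HIT, frames=[1,2,5]
Step 10: ref 3 → FAULT (evict 1), frames=[3,2,5]
Total faults: 4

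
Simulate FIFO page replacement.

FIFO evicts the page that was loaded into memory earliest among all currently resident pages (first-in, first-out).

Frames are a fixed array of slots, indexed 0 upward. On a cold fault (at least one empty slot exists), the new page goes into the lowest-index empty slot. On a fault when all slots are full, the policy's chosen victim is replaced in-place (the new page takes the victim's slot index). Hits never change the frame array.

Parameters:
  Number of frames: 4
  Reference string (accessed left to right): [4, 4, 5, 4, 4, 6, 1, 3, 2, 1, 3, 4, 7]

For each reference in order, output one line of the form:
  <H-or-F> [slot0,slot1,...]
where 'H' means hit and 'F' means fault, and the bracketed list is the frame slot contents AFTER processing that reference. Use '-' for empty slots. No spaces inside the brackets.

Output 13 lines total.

F [4,-,-,-]
H [4,-,-,-]
F [4,5,-,-]
H [4,5,-,-]
H [4,5,-,-]
F [4,5,6,-]
F [4,5,6,1]
F [3,5,6,1]
F [3,2,6,1]
H [3,2,6,1]
H [3,2,6,1]
F [3,2,4,1]
F [3,2,4,7]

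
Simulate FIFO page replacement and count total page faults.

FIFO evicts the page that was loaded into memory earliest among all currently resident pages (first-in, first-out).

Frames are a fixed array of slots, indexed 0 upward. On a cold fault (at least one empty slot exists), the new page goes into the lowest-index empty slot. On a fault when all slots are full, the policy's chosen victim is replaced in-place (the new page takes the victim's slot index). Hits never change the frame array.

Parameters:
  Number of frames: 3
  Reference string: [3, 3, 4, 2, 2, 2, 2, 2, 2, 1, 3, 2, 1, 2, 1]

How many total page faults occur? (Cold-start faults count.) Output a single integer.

Answer: 5

Derivation:
Step 0: ref 3 → FAULT, frames=[3,-,-]
Step 1: ref 3 → HIT, frames=[3,-,-]
Step 2: ref 4 → FAULT, frames=[3,4,-]
Step 3: ref 2 → FAULT, frames=[3,4,2]
Step 4: ref 2 → HIT, frames=[3,4,2]
Step 5: ref 2 → HIT, frames=[3,4,2]
Step 6: ref 2 → HIT, frames=[3,4,2]
Step 7: ref 2 → HIT, frames=[3,4,2]
Step 8: ref 2 → HIT, frames=[3,4,2]
Step 9: ref 1 → FAULT (evict 3), frames=[1,4,2]
Step 10: ref 3 → FAULT (evict 4), frames=[1,3,2]
Step 11: ref 2 → HIT, frames=[1,3,2]
Step 12: ref 1 → HIT, frames=[1,3,2]
Step 13: ref 2 → HIT, frames=[1,3,2]
Step 14: ref 1 → HIT, frames=[1,3,2]
Total faults: 5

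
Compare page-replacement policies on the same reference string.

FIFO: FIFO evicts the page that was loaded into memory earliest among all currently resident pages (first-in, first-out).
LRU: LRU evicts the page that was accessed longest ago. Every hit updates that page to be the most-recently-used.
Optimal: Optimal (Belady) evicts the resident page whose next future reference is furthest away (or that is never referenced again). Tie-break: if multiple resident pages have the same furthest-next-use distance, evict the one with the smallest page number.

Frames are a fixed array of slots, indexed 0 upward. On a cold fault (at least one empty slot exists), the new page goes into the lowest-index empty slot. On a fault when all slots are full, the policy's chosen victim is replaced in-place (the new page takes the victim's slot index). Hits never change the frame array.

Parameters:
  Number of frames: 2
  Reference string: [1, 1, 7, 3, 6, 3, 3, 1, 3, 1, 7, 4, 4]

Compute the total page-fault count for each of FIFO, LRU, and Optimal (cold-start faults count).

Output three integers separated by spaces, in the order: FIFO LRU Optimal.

Answer: 8 7 7

Derivation:
--- FIFO ---
  step 0: ref 1 -> FAULT, frames=[1,-] (faults so far: 1)
  step 1: ref 1 -> HIT, frames=[1,-] (faults so far: 1)
  step 2: ref 7 -> FAULT, frames=[1,7] (faults so far: 2)
  step 3: ref 3 -> FAULT, evict 1, frames=[3,7] (faults so far: 3)
  step 4: ref 6 -> FAULT, evict 7, frames=[3,6] (faults so far: 4)
  step 5: ref 3 -> HIT, frames=[3,6] (faults so far: 4)
  step 6: ref 3 -> HIT, frames=[3,6] (faults so far: 4)
  step 7: ref 1 -> FAULT, evict 3, frames=[1,6] (faults so far: 5)
  step 8: ref 3 -> FAULT, evict 6, frames=[1,3] (faults so far: 6)
  step 9: ref 1 -> HIT, frames=[1,3] (faults so far: 6)
  step 10: ref 7 -> FAULT, evict 1, frames=[7,3] (faults so far: 7)
  step 11: ref 4 -> FAULT, evict 3, frames=[7,4] (faults so far: 8)
  step 12: ref 4 -> HIT, frames=[7,4] (faults so far: 8)
  FIFO total faults: 8
--- LRU ---
  step 0: ref 1 -> FAULT, frames=[1,-] (faults so far: 1)
  step 1: ref 1 -> HIT, frames=[1,-] (faults so far: 1)
  step 2: ref 7 -> FAULT, frames=[1,7] (faults so far: 2)
  step 3: ref 3 -> FAULT, evict 1, frames=[3,7] (faults so far: 3)
  step 4: ref 6 -> FAULT, evict 7, frames=[3,6] (faults so far: 4)
  step 5: ref 3 -> HIT, frames=[3,6] (faults so far: 4)
  step 6: ref 3 -> HIT, frames=[3,6] (faults so far: 4)
  step 7: ref 1 -> FAULT, evict 6, frames=[3,1] (faults so far: 5)
  step 8: ref 3 -> HIT, frames=[3,1] (faults so far: 5)
  step 9: ref 1 -> HIT, frames=[3,1] (faults so far: 5)
  step 10: ref 7 -> FAULT, evict 3, frames=[7,1] (faults so far: 6)
  step 11: ref 4 -> FAULT, evict 1, frames=[7,4] (faults so far: 7)
  step 12: ref 4 -> HIT, frames=[7,4] (faults so far: 7)
  LRU total faults: 7
--- Optimal ---
  step 0: ref 1 -> FAULT, frames=[1,-] (faults so far: 1)
  step 1: ref 1 -> HIT, frames=[1,-] (faults so far: 1)
  step 2: ref 7 -> FAULT, frames=[1,7] (faults so far: 2)
  step 3: ref 3 -> FAULT, evict 7, frames=[1,3] (faults so far: 3)
  step 4: ref 6 -> FAULT, evict 1, frames=[6,3] (faults so far: 4)
  step 5: ref 3 -> HIT, frames=[6,3] (faults so far: 4)
  step 6: ref 3 -> HIT, frames=[6,3] (faults so far: 4)
  step 7: ref 1 -> FAULT, evict 6, frames=[1,3] (faults so far: 5)
  step 8: ref 3 -> HIT, frames=[1,3] (faults so far: 5)
  step 9: ref 1 -> HIT, frames=[1,3] (faults so far: 5)
  step 10: ref 7 -> FAULT, evict 1, frames=[7,3] (faults so far: 6)
  step 11: ref 4 -> FAULT, evict 3, frames=[7,4] (faults so far: 7)
  step 12: ref 4 -> HIT, frames=[7,4] (faults so far: 7)
  Optimal total faults: 7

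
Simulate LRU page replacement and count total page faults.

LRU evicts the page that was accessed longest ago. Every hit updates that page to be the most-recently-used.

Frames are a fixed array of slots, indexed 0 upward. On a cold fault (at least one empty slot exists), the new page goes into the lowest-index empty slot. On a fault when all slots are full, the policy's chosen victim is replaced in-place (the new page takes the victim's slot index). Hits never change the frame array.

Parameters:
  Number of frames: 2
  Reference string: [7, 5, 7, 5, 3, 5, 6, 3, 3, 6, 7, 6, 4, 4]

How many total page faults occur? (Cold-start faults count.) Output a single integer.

Answer: 7

Derivation:
Step 0: ref 7 → FAULT, frames=[7,-]
Step 1: ref 5 → FAULT, frames=[7,5]
Step 2: ref 7 → HIT, frames=[7,5]
Step 3: ref 5 → HIT, frames=[7,5]
Step 4: ref 3 → FAULT (evict 7), frames=[3,5]
Step 5: ref 5 → HIT, frames=[3,5]
Step 6: ref 6 → FAULT (evict 3), frames=[6,5]
Step 7: ref 3 → FAULT (evict 5), frames=[6,3]
Step 8: ref 3 → HIT, frames=[6,3]
Step 9: ref 6 → HIT, frames=[6,3]
Step 10: ref 7 → FAULT (evict 3), frames=[6,7]
Step 11: ref 6 → HIT, frames=[6,7]
Step 12: ref 4 → FAULT (evict 7), frames=[6,4]
Step 13: ref 4 → HIT, frames=[6,4]
Total faults: 7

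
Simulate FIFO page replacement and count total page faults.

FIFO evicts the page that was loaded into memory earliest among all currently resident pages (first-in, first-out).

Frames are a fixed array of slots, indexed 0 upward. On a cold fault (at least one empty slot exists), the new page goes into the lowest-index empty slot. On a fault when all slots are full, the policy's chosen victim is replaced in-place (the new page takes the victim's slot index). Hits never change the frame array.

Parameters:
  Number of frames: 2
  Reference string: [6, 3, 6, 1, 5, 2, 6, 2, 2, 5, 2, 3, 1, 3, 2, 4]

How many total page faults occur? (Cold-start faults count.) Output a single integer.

Answer: 12

Derivation:
Step 0: ref 6 → FAULT, frames=[6,-]
Step 1: ref 3 → FAULT, frames=[6,3]
Step 2: ref 6 → HIT, frames=[6,3]
Step 3: ref 1 → FAULT (evict 6), frames=[1,3]
Step 4: ref 5 → FAULT (evict 3), frames=[1,5]
Step 5: ref 2 → FAULT (evict 1), frames=[2,5]
Step 6: ref 6 → FAULT (evict 5), frames=[2,6]
Step 7: ref 2 → HIT, frames=[2,6]
Step 8: ref 2 → HIT, frames=[2,6]
Step 9: ref 5 → FAULT (evict 2), frames=[5,6]
Step 10: ref 2 → FAULT (evict 6), frames=[5,2]
Step 11: ref 3 → FAULT (evict 5), frames=[3,2]
Step 12: ref 1 → FAULT (evict 2), frames=[3,1]
Step 13: ref 3 → HIT, frames=[3,1]
Step 14: ref 2 → FAULT (evict 3), frames=[2,1]
Step 15: ref 4 → FAULT (evict 1), frames=[2,4]
Total faults: 12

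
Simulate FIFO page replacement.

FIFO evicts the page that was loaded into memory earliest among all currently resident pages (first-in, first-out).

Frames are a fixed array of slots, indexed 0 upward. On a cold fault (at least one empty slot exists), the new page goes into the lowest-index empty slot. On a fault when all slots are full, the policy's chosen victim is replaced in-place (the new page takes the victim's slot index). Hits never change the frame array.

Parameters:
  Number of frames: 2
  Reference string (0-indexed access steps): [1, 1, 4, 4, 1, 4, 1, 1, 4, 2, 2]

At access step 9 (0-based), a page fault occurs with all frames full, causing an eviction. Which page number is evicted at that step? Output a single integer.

Step 0: ref 1 -> FAULT, frames=[1,-]
Step 1: ref 1 -> HIT, frames=[1,-]
Step 2: ref 4 -> FAULT, frames=[1,4]
Step 3: ref 4 -> HIT, frames=[1,4]
Step 4: ref 1 -> HIT, frames=[1,4]
Step 5: ref 4 -> HIT, frames=[1,4]
Step 6: ref 1 -> HIT, frames=[1,4]
Step 7: ref 1 -> HIT, frames=[1,4]
Step 8: ref 4 -> HIT, frames=[1,4]
Step 9: ref 2 -> FAULT, evict 1, frames=[2,4]
At step 9: evicted page 1

Answer: 1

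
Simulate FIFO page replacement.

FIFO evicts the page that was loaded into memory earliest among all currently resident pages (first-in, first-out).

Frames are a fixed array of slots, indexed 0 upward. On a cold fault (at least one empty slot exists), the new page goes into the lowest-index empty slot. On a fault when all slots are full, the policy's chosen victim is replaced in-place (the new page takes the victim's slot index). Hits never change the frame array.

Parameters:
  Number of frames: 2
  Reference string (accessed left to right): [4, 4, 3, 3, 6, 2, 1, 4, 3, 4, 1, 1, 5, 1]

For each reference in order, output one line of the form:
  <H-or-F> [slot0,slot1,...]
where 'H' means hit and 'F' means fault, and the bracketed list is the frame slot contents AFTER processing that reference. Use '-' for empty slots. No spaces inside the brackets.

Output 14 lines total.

F [4,-]
H [4,-]
F [4,3]
H [4,3]
F [6,3]
F [6,2]
F [1,2]
F [1,4]
F [3,4]
H [3,4]
F [3,1]
H [3,1]
F [5,1]
H [5,1]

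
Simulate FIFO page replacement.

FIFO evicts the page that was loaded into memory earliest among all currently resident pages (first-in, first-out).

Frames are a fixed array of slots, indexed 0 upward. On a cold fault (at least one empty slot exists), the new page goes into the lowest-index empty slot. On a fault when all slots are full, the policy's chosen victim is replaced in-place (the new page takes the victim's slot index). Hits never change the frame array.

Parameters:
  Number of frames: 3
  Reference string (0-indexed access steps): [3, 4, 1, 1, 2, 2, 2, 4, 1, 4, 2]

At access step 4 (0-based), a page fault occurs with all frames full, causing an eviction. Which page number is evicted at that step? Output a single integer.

Step 0: ref 3 -> FAULT, frames=[3,-,-]
Step 1: ref 4 -> FAULT, frames=[3,4,-]
Step 2: ref 1 -> FAULT, frames=[3,4,1]
Step 3: ref 1 -> HIT, frames=[3,4,1]
Step 4: ref 2 -> FAULT, evict 3, frames=[2,4,1]
At step 4: evicted page 3

Answer: 3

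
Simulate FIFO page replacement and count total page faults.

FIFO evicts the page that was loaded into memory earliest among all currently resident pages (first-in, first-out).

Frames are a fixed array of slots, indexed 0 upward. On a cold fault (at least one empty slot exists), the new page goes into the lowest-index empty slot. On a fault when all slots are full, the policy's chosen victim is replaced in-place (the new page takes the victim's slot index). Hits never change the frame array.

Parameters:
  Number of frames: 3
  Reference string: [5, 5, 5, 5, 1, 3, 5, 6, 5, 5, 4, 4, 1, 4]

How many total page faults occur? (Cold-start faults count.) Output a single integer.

Answer: 7

Derivation:
Step 0: ref 5 → FAULT, frames=[5,-,-]
Step 1: ref 5 → HIT, frames=[5,-,-]
Step 2: ref 5 → HIT, frames=[5,-,-]
Step 3: ref 5 → HIT, frames=[5,-,-]
Step 4: ref 1 → FAULT, frames=[5,1,-]
Step 5: ref 3 → FAULT, frames=[5,1,3]
Step 6: ref 5 → HIT, frames=[5,1,3]
Step 7: ref 6 → FAULT (evict 5), frames=[6,1,3]
Step 8: ref 5 → FAULT (evict 1), frames=[6,5,3]
Step 9: ref 5 → HIT, frames=[6,5,3]
Step 10: ref 4 → FAULT (evict 3), frames=[6,5,4]
Step 11: ref 4 → HIT, frames=[6,5,4]
Step 12: ref 1 → FAULT (evict 6), frames=[1,5,4]
Step 13: ref 4 → HIT, frames=[1,5,4]
Total faults: 7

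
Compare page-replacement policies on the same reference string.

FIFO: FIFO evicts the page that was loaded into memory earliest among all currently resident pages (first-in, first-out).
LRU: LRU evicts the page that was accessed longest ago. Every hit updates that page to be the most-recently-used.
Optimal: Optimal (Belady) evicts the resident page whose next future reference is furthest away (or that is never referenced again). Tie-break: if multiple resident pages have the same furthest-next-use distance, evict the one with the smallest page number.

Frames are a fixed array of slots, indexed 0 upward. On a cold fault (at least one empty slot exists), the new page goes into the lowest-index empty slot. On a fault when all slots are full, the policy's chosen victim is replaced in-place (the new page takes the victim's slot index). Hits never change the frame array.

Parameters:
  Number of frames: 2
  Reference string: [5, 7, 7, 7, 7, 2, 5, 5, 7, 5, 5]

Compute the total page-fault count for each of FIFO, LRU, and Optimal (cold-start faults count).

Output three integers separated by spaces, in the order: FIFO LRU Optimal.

--- FIFO ---
  step 0: ref 5 -> FAULT, frames=[5,-] (faults so far: 1)
  step 1: ref 7 -> FAULT, frames=[5,7] (faults so far: 2)
  step 2: ref 7 -> HIT, frames=[5,7] (faults so far: 2)
  step 3: ref 7 -> HIT, frames=[5,7] (faults so far: 2)
  step 4: ref 7 -> HIT, frames=[5,7] (faults so far: 2)
  step 5: ref 2 -> FAULT, evict 5, frames=[2,7] (faults so far: 3)
  step 6: ref 5 -> FAULT, evict 7, frames=[2,5] (faults so far: 4)
  step 7: ref 5 -> HIT, frames=[2,5] (faults so far: 4)
  step 8: ref 7 -> FAULT, evict 2, frames=[7,5] (faults so far: 5)
  step 9: ref 5 -> HIT, frames=[7,5] (faults so far: 5)
  step 10: ref 5 -> HIT, frames=[7,5] (faults so far: 5)
  FIFO total faults: 5
--- LRU ---
  step 0: ref 5 -> FAULT, frames=[5,-] (faults so far: 1)
  step 1: ref 7 -> FAULT, frames=[5,7] (faults so far: 2)
  step 2: ref 7 -> HIT, frames=[5,7] (faults so far: 2)
  step 3: ref 7 -> HIT, frames=[5,7] (faults so far: 2)
  step 4: ref 7 -> HIT, frames=[5,7] (faults so far: 2)
  step 5: ref 2 -> FAULT, evict 5, frames=[2,7] (faults so far: 3)
  step 6: ref 5 -> FAULT, evict 7, frames=[2,5] (faults so far: 4)
  step 7: ref 5 -> HIT, frames=[2,5] (faults so far: 4)
  step 8: ref 7 -> FAULT, evict 2, frames=[7,5] (faults so far: 5)
  step 9: ref 5 -> HIT, frames=[7,5] (faults so far: 5)
  step 10: ref 5 -> HIT, frames=[7,5] (faults so far: 5)
  LRU total faults: 5
--- Optimal ---
  step 0: ref 5 -> FAULT, frames=[5,-] (faults so far: 1)
  step 1: ref 7 -> FAULT, frames=[5,7] (faults so far: 2)
  step 2: ref 7 -> HIT, frames=[5,7] (faults so far: 2)
  step 3: ref 7 -> HIT, frames=[5,7] (faults so far: 2)
  step 4: ref 7 -> HIT, frames=[5,7] (faults so far: 2)
  step 5: ref 2 -> FAULT, evict 7, frames=[5,2] (faults so far: 3)
  step 6: ref 5 -> HIT, frames=[5,2] (faults so far: 3)
  step 7: ref 5 -> HIT, frames=[5,2] (faults so far: 3)
  step 8: ref 7 -> FAULT, evict 2, frames=[5,7] (faults so far: 4)
  step 9: ref 5 -> HIT, frames=[5,7] (faults so far: 4)
  step 10: ref 5 -> HIT, frames=[5,7] (faults so far: 4)
  Optimal total faults: 4

Answer: 5 5 4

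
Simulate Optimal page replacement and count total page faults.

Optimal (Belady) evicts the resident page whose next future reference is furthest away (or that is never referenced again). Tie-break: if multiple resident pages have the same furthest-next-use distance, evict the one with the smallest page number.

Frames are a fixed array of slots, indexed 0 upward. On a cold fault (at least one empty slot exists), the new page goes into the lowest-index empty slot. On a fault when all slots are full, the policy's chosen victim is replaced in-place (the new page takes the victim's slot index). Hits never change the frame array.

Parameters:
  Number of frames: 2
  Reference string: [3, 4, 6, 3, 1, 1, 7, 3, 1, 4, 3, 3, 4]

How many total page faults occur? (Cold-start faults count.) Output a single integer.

Step 0: ref 3 → FAULT, frames=[3,-]
Step 1: ref 4 → FAULT, frames=[3,4]
Step 2: ref 6 → FAULT (evict 4), frames=[3,6]
Step 3: ref 3 → HIT, frames=[3,6]
Step 4: ref 1 → FAULT (evict 6), frames=[3,1]
Step 5: ref 1 → HIT, frames=[3,1]
Step 6: ref 7 → FAULT (evict 1), frames=[3,7]
Step 7: ref 3 → HIT, frames=[3,7]
Step 8: ref 1 → FAULT (evict 7), frames=[3,1]
Step 9: ref 4 → FAULT (evict 1), frames=[3,4]
Step 10: ref 3 → HIT, frames=[3,4]
Step 11: ref 3 → HIT, frames=[3,4]
Step 12: ref 4 → HIT, frames=[3,4]
Total faults: 7

Answer: 7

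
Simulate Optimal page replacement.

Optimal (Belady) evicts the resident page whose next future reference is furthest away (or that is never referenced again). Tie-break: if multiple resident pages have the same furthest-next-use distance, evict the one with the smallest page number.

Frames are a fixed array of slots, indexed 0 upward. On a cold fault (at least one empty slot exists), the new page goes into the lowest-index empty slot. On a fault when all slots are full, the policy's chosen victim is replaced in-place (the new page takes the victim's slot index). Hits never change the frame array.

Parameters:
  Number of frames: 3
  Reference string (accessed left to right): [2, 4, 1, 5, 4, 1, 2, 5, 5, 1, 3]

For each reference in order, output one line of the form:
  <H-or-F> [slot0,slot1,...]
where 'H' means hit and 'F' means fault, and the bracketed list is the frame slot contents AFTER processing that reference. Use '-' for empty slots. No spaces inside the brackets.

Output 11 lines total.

F [2,-,-]
F [2,4,-]
F [2,4,1]
F [5,4,1]
H [5,4,1]
H [5,4,1]
F [5,2,1]
H [5,2,1]
H [5,2,1]
H [5,2,1]
F [5,2,3]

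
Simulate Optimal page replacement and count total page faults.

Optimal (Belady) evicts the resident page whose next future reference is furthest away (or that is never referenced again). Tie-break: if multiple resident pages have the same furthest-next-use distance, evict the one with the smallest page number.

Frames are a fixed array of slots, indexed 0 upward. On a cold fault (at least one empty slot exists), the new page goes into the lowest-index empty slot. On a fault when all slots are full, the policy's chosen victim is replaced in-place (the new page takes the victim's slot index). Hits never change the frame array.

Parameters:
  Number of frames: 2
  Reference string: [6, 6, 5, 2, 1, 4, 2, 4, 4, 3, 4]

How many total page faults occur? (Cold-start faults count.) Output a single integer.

Step 0: ref 6 → FAULT, frames=[6,-]
Step 1: ref 6 → HIT, frames=[6,-]
Step 2: ref 5 → FAULT, frames=[6,5]
Step 3: ref 2 → FAULT (evict 5), frames=[6,2]
Step 4: ref 1 → FAULT (evict 6), frames=[1,2]
Step 5: ref 4 → FAULT (evict 1), frames=[4,2]
Step 6: ref 2 → HIT, frames=[4,2]
Step 7: ref 4 → HIT, frames=[4,2]
Step 8: ref 4 → HIT, frames=[4,2]
Step 9: ref 3 → FAULT (evict 2), frames=[4,3]
Step 10: ref 4 → HIT, frames=[4,3]
Total faults: 6

Answer: 6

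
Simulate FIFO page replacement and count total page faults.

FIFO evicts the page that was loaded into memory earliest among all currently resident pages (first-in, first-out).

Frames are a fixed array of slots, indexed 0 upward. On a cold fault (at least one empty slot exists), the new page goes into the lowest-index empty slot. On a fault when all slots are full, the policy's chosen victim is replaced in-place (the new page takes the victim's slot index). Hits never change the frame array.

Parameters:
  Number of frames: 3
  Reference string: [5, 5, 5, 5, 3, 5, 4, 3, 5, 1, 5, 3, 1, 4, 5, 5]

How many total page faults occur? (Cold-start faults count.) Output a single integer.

Step 0: ref 5 → FAULT, frames=[5,-,-]
Step 1: ref 5 → HIT, frames=[5,-,-]
Step 2: ref 5 → HIT, frames=[5,-,-]
Step 3: ref 5 → HIT, frames=[5,-,-]
Step 4: ref 3 → FAULT, frames=[5,3,-]
Step 5: ref 5 → HIT, frames=[5,3,-]
Step 6: ref 4 → FAULT, frames=[5,3,4]
Step 7: ref 3 → HIT, frames=[5,3,4]
Step 8: ref 5 → HIT, frames=[5,3,4]
Step 9: ref 1 → FAULT (evict 5), frames=[1,3,4]
Step 10: ref 5 → FAULT (evict 3), frames=[1,5,4]
Step 11: ref 3 → FAULT (evict 4), frames=[1,5,3]
Step 12: ref 1 → HIT, frames=[1,5,3]
Step 13: ref 4 → FAULT (evict 1), frames=[4,5,3]
Step 14: ref 5 → HIT, frames=[4,5,3]
Step 15: ref 5 → HIT, frames=[4,5,3]
Total faults: 7

Answer: 7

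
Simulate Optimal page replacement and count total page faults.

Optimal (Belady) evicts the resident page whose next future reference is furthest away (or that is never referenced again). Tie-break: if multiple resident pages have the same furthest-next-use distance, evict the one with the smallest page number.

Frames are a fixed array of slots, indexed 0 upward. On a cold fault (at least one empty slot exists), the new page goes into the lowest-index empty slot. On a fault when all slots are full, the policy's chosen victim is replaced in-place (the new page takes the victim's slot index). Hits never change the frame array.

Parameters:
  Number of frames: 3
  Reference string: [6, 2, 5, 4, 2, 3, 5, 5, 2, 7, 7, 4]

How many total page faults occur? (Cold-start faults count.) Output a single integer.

Answer: 7

Derivation:
Step 0: ref 6 → FAULT, frames=[6,-,-]
Step 1: ref 2 → FAULT, frames=[6,2,-]
Step 2: ref 5 → FAULT, frames=[6,2,5]
Step 3: ref 4 → FAULT (evict 6), frames=[4,2,5]
Step 4: ref 2 → HIT, frames=[4,2,5]
Step 5: ref 3 → FAULT (evict 4), frames=[3,2,5]
Step 6: ref 5 → HIT, frames=[3,2,5]
Step 7: ref 5 → HIT, frames=[3,2,5]
Step 8: ref 2 → HIT, frames=[3,2,5]
Step 9: ref 7 → FAULT (evict 2), frames=[3,7,5]
Step 10: ref 7 → HIT, frames=[3,7,5]
Step 11: ref 4 → FAULT (evict 3), frames=[4,7,5]
Total faults: 7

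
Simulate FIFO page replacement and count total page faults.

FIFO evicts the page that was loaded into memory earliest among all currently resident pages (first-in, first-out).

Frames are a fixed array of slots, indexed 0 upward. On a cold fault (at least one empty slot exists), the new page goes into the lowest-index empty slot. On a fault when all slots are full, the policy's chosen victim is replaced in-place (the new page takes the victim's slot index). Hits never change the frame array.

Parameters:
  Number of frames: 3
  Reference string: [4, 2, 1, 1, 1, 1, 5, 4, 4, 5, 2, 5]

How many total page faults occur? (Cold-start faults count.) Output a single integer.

Answer: 6

Derivation:
Step 0: ref 4 → FAULT, frames=[4,-,-]
Step 1: ref 2 → FAULT, frames=[4,2,-]
Step 2: ref 1 → FAULT, frames=[4,2,1]
Step 3: ref 1 → HIT, frames=[4,2,1]
Step 4: ref 1 → HIT, frames=[4,2,1]
Step 5: ref 1 → HIT, frames=[4,2,1]
Step 6: ref 5 → FAULT (evict 4), frames=[5,2,1]
Step 7: ref 4 → FAULT (evict 2), frames=[5,4,1]
Step 8: ref 4 → HIT, frames=[5,4,1]
Step 9: ref 5 → HIT, frames=[5,4,1]
Step 10: ref 2 → FAULT (evict 1), frames=[5,4,2]
Step 11: ref 5 → HIT, frames=[5,4,2]
Total faults: 6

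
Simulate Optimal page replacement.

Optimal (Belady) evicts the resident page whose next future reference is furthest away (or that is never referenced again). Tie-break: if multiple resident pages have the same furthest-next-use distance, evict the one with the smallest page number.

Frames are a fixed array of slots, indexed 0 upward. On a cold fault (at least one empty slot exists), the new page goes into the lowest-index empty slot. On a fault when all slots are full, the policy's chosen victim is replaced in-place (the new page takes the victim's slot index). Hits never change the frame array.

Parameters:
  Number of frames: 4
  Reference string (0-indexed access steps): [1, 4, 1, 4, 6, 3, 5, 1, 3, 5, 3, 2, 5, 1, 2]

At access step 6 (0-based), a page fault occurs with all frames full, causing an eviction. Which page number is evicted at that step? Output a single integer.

Answer: 4

Derivation:
Step 0: ref 1 -> FAULT, frames=[1,-,-,-]
Step 1: ref 4 -> FAULT, frames=[1,4,-,-]
Step 2: ref 1 -> HIT, frames=[1,4,-,-]
Step 3: ref 4 -> HIT, frames=[1,4,-,-]
Step 4: ref 6 -> FAULT, frames=[1,4,6,-]
Step 5: ref 3 -> FAULT, frames=[1,4,6,3]
Step 6: ref 5 -> FAULT, evict 4, frames=[1,5,6,3]
At step 6: evicted page 4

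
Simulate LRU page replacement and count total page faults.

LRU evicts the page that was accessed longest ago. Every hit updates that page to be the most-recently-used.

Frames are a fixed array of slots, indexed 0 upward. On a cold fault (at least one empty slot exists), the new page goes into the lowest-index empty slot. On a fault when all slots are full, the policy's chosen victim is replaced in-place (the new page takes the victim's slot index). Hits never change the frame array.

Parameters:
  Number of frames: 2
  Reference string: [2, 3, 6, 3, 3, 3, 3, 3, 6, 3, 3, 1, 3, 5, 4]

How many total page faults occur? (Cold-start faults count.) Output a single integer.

Step 0: ref 2 → FAULT, frames=[2,-]
Step 1: ref 3 → FAULT, frames=[2,3]
Step 2: ref 6 → FAULT (evict 2), frames=[6,3]
Step 3: ref 3 → HIT, frames=[6,3]
Step 4: ref 3 → HIT, frames=[6,3]
Step 5: ref 3 → HIT, frames=[6,3]
Step 6: ref 3 → HIT, frames=[6,3]
Step 7: ref 3 → HIT, frames=[6,3]
Step 8: ref 6 → HIT, frames=[6,3]
Step 9: ref 3 → HIT, frames=[6,3]
Step 10: ref 3 → HIT, frames=[6,3]
Step 11: ref 1 → FAULT (evict 6), frames=[1,3]
Step 12: ref 3 → HIT, frames=[1,3]
Step 13: ref 5 → FAULT (evict 1), frames=[5,3]
Step 14: ref 4 → FAULT (evict 3), frames=[5,4]
Total faults: 6

Answer: 6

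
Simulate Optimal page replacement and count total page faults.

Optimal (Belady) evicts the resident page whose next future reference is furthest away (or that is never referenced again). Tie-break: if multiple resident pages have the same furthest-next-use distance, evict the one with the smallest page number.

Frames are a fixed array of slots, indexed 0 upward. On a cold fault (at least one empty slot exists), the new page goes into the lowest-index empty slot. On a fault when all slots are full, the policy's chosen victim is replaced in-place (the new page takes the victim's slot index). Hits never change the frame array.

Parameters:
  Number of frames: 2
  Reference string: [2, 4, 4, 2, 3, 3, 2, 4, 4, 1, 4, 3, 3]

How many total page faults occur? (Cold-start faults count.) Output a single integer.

Step 0: ref 2 → FAULT, frames=[2,-]
Step 1: ref 4 → FAULT, frames=[2,4]
Step 2: ref 4 → HIT, frames=[2,4]
Step 3: ref 2 → HIT, frames=[2,4]
Step 4: ref 3 → FAULT (evict 4), frames=[2,3]
Step 5: ref 3 → HIT, frames=[2,3]
Step 6: ref 2 → HIT, frames=[2,3]
Step 7: ref 4 → FAULT (evict 2), frames=[4,3]
Step 8: ref 4 → HIT, frames=[4,3]
Step 9: ref 1 → FAULT (evict 3), frames=[4,1]
Step 10: ref 4 → HIT, frames=[4,1]
Step 11: ref 3 → FAULT (evict 1), frames=[4,3]
Step 12: ref 3 → HIT, frames=[4,3]
Total faults: 6

Answer: 6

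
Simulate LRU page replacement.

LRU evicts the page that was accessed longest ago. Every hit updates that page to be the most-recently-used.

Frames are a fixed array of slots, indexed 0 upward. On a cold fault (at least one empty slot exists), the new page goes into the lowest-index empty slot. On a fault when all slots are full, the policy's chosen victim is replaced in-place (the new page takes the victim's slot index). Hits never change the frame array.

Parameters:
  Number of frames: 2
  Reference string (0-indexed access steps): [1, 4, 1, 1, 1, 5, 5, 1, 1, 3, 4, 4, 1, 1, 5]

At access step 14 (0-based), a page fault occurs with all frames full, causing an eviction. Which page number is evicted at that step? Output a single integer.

Step 0: ref 1 -> FAULT, frames=[1,-]
Step 1: ref 4 -> FAULT, frames=[1,4]
Step 2: ref 1 -> HIT, frames=[1,4]
Step 3: ref 1 -> HIT, frames=[1,4]
Step 4: ref 1 -> HIT, frames=[1,4]
Step 5: ref 5 -> FAULT, evict 4, frames=[1,5]
Step 6: ref 5 -> HIT, frames=[1,5]
Step 7: ref 1 -> HIT, frames=[1,5]
Step 8: ref 1 -> HIT, frames=[1,5]
Step 9: ref 3 -> FAULT, evict 5, frames=[1,3]
Step 10: ref 4 -> FAULT, evict 1, frames=[4,3]
Step 11: ref 4 -> HIT, frames=[4,3]
Step 12: ref 1 -> FAULT, evict 3, frames=[4,1]
Step 13: ref 1 -> HIT, frames=[4,1]
Step 14: ref 5 -> FAULT, evict 4, frames=[5,1]
At step 14: evicted page 4

Answer: 4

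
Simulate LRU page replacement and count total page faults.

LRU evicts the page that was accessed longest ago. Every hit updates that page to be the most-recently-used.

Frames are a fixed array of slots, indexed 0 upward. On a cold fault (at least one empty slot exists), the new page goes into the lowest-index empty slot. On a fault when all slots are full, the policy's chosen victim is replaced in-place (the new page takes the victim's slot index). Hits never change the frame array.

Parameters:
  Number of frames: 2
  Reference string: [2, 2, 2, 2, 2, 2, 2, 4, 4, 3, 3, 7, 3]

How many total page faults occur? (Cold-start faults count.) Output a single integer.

Step 0: ref 2 → FAULT, frames=[2,-]
Step 1: ref 2 → HIT, frames=[2,-]
Step 2: ref 2 → HIT, frames=[2,-]
Step 3: ref 2 → HIT, frames=[2,-]
Step 4: ref 2 → HIT, frames=[2,-]
Step 5: ref 2 → HIT, frames=[2,-]
Step 6: ref 2 → HIT, frames=[2,-]
Step 7: ref 4 → FAULT, frames=[2,4]
Step 8: ref 4 → HIT, frames=[2,4]
Step 9: ref 3 → FAULT (evict 2), frames=[3,4]
Step 10: ref 3 → HIT, frames=[3,4]
Step 11: ref 7 → FAULT (evict 4), frames=[3,7]
Step 12: ref 3 → HIT, frames=[3,7]
Total faults: 4

Answer: 4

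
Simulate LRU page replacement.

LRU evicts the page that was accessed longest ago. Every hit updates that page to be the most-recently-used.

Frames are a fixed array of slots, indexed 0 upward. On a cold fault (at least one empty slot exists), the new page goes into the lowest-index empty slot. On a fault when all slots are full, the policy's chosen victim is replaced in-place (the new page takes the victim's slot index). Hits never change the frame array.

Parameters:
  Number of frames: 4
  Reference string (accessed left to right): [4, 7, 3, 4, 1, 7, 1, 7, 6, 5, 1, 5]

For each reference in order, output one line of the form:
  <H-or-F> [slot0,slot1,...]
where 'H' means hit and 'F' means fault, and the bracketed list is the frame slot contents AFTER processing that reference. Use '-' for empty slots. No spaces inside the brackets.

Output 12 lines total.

F [4,-,-,-]
F [4,7,-,-]
F [4,7,3,-]
H [4,7,3,-]
F [4,7,3,1]
H [4,7,3,1]
H [4,7,3,1]
H [4,7,3,1]
F [4,7,6,1]
F [5,7,6,1]
H [5,7,6,1]
H [5,7,6,1]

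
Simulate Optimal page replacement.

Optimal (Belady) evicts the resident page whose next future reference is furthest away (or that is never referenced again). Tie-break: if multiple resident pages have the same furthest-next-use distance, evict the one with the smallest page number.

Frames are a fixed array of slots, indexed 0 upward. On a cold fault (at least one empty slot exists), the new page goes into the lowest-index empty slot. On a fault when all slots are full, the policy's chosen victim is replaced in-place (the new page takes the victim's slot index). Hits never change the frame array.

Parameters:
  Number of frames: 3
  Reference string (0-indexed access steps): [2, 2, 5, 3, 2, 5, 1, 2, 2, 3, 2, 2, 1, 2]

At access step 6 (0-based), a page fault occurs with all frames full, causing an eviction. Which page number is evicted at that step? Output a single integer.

Step 0: ref 2 -> FAULT, frames=[2,-,-]
Step 1: ref 2 -> HIT, frames=[2,-,-]
Step 2: ref 5 -> FAULT, frames=[2,5,-]
Step 3: ref 3 -> FAULT, frames=[2,5,3]
Step 4: ref 2 -> HIT, frames=[2,5,3]
Step 5: ref 5 -> HIT, frames=[2,5,3]
Step 6: ref 1 -> FAULT, evict 5, frames=[2,1,3]
At step 6: evicted page 5

Answer: 5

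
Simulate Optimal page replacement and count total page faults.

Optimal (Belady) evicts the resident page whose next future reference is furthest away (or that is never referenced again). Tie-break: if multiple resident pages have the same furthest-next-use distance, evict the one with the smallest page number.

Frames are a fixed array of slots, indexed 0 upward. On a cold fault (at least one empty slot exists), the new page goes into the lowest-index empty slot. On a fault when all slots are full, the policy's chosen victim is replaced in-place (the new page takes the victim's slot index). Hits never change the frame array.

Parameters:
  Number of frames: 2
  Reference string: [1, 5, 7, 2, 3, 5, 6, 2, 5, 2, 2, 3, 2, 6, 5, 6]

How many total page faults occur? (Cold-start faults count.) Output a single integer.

Answer: 10

Derivation:
Step 0: ref 1 → FAULT, frames=[1,-]
Step 1: ref 5 → FAULT, frames=[1,5]
Step 2: ref 7 → FAULT (evict 1), frames=[7,5]
Step 3: ref 2 → FAULT (evict 7), frames=[2,5]
Step 4: ref 3 → FAULT (evict 2), frames=[3,5]
Step 5: ref 5 → HIT, frames=[3,5]
Step 6: ref 6 → FAULT (evict 3), frames=[6,5]
Step 7: ref 2 → FAULT (evict 6), frames=[2,5]
Step 8: ref 5 → HIT, frames=[2,5]
Step 9: ref 2 → HIT, frames=[2,5]
Step 10: ref 2 → HIT, frames=[2,5]
Step 11: ref 3 → FAULT (evict 5), frames=[2,3]
Step 12: ref 2 → HIT, frames=[2,3]
Step 13: ref 6 → FAULT (evict 2), frames=[6,3]
Step 14: ref 5 → FAULT (evict 3), frames=[6,5]
Step 15: ref 6 → HIT, frames=[6,5]
Total faults: 10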